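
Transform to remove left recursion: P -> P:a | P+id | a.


Left-recursive alternatives: P:a, P+id; non-recursive: a
Introduce P': P -> aP', P' -> :aP' | +idP' | ε


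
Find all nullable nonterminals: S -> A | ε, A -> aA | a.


A nonterminal is nullable iff some alternative derives ε (directly, or every symbol in it is nullable)
Nullable: {S}


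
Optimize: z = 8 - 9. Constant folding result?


8 - 9 = -1 at compile time
Optimized: z = -1


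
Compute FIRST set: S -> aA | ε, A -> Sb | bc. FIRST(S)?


Per alternative of S: FIRST(aA) = {a}; FIRST(ε) = {ε}
FIRST(S) = {a, ε}


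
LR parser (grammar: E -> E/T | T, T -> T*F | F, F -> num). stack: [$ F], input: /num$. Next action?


'F' (not preceded by T*) is the handle for T -> F
Action: reduce (T -> F)


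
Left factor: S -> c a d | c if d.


Common prefix: 'c'
Factored: S -> c S', S' -> a d | if d


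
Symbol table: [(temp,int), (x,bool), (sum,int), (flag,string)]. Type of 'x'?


Lookup 'x' → type bool


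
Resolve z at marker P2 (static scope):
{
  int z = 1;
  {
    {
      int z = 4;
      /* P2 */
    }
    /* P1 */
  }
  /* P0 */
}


z declared in the same block as P2
z = 4


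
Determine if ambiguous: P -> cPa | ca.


balanced c^n…a^n: each string has a unique parse
Unambiguous


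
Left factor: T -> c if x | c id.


Common prefix: 'c'
Factored: T -> c T', T' -> if x | id


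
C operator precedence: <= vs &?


'<=' is relational (level 7); '&' is bitwise AND (level 5)
Higher level binds tighter
'<=' has higher precedence than '&'


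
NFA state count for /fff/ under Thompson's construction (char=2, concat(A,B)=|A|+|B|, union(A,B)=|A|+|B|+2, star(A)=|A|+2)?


Syntax tree has 3 char leaf(s), 0 union(s), 0 star(s)
chars contribute 3×2 = 6; each union adds +2; each star adds +2
Total: 6 + 0 + 0 = 6 states


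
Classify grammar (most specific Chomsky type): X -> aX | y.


Right-linear: every RHS is a terminal or a terminal followed by one nonterminal
Classification: Type 3 (Regular)


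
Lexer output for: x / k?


Scan left to right, longest-match per lexeme
Tokens: ID(x), OP(/), ID(k)


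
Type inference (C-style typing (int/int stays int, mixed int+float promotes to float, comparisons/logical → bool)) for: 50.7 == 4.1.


Operand types: float == float
Rule: comparison yields bool
Result type: bool


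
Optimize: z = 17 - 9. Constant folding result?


17 - 9 = 8 at compile time
Optimized: z = 8


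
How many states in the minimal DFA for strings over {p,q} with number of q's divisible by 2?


Track (count of q) mod 2: states 0..1, accept at 0
Minimal DFA: 2 states


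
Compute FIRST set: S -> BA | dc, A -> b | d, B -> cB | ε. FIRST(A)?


Per alternative of A: FIRST(b) = {b}; FIRST(d) = {d}
FIRST(A) = {b, d}


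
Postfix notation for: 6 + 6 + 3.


Left to right (same or higher precedence on left)
Postfix: 6 6 + 3 +


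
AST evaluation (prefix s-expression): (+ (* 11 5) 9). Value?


Evaluate inner: (* 11 5) = 55
Evaluate root: (+ 55 9) = 64
Result: 64


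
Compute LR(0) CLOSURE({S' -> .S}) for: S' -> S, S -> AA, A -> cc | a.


Start: S' -> .S
For each item with dot before a nonterminal B, add B -> .γ for every B-production
Closure: [S' -> .S, S -> .AA, A -> .cc, A -> .a]


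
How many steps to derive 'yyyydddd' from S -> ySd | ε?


Derivation: S => ySd => yySdd => yyySddd => yyyySdddd => yyyydddd
Steps: 5


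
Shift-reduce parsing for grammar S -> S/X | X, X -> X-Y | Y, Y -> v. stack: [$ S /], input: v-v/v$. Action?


no handle ('S/' is not any RHS); shift 'v'
Action: shift


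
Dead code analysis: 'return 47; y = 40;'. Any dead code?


statement follows a return and is unreachable
Dead: 'y = 40'


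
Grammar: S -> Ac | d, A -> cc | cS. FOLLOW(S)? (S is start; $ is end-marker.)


$ ∈ FOLLOW(S). For each A -> αBβ: add FIRST(β)\{ε} to FOLLOW(B); if β nullable, add FOLLOW(A).
FOLLOW(S) = {$, c}


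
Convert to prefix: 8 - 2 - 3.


left-to-right (same/higher precedence on left): tree is (- (- 8 2) 3)
Prefix: - - 8 2 3


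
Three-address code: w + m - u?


Break into single-operator statements:
t1 = w + m
t2 = t1 - u


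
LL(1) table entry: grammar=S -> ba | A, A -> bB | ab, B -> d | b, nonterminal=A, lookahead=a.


For [A, a]: 'a' ∈ FIRST(ab)
Entry: A -> ab


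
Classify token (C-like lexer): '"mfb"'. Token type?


Pattern: double-quoted sequence
Type: STRING_LITERAL


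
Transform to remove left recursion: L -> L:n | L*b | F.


Left-recursive alternatives: L:n, L*b; non-recursive: F
Introduce L': L -> FL', L' -> :nL' | *bL' | ε


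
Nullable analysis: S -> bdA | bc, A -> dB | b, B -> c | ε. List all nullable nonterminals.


A nonterminal is nullable iff some alternative derives ε (directly, or every symbol in it is nullable)
Nullable: {B}


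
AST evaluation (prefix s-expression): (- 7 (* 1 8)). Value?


Evaluate inner: (* 1 8) = 8
Evaluate root: (- 7 8) = -1
Result: -1


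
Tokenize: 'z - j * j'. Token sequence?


Scan left to right, longest-match per lexeme
Tokens: ID(z), OP(-), ID(j), OP(*), ID(j)


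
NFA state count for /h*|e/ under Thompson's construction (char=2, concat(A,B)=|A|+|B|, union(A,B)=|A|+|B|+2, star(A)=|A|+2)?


Syntax tree has 2 char leaf(s), 1 union(s), 1 star(s)
chars contribute 2×2 = 4; each union adds +2; each star adds +2
Total: 4 + 2 + 2 = 8 states


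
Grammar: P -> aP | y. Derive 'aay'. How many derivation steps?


Derivation: P => aP => aaP => aay
Steps: 3


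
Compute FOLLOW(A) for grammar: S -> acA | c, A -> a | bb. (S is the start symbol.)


$ ∈ FOLLOW(S). For each A -> αBβ: add FIRST(β)\{ε} to FOLLOW(B); if β nullable, add FOLLOW(A).
FOLLOW(A) = {$}


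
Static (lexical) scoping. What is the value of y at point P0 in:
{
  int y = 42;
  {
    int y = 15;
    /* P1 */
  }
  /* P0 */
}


y declared in the same block as P0
y = 42


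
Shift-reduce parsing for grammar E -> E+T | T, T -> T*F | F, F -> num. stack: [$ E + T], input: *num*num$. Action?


'*' can extend T; shift to build T -> T*F
Action: shift


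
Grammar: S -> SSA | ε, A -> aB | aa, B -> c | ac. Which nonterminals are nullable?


A nonterminal is nullable iff some alternative derives ε (directly, or every symbol in it is nullable)
Nullable: {S}


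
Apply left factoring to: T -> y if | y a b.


Common prefix: 'y'
Factored: T -> y T', T' -> if | a b


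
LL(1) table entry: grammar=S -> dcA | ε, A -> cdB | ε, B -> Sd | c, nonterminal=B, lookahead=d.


For [B, d]: 'd' ∈ FIRST(Sd)
Entry: B -> Sd


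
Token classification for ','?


Pattern: delimiter/punctuation
Type: PUNCTUATION


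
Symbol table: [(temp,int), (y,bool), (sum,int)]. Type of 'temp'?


Lookup 'temp' → type int


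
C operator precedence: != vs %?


'%' is multiplicative (level 10); '!=' is equality (level 6)
Higher level binds tighter
'%' has higher precedence than '!='


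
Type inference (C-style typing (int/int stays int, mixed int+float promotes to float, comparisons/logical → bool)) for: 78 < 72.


Operand types: int < int
Rule: comparison yields bool
Result type: bool


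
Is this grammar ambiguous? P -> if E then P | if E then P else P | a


dangling else: 'if E then if E then a else a' parses two ways
Ambiguous


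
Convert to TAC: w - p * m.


Break into single-operator statements:
t1 = p * m
t2 = w - t1


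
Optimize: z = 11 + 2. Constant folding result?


11 + 2 = 13 at compile time
Optimized: z = 13


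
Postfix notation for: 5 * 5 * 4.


Left to right (same or higher precedence on left)
Postfix: 5 5 * 4 *


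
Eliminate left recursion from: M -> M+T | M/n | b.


Left-recursive alternatives: M+T, M/n; non-recursive: b
Introduce M': M -> bM', M' -> +TM' | /nM' | ε


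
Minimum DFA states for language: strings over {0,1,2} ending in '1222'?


Track the longest suffix of input matching a prefix of '1222': 5 classes (prefixes of length 0..4)
Minimal DFA: 5 states


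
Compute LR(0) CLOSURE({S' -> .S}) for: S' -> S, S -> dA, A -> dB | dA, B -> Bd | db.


Start: S' -> .S
For each item with dot before a nonterminal B, add B -> .γ for every B-production
Closure: [S' -> .S, S -> .dA]


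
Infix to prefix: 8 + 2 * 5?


'*' binds tighter: tree is (+ 8 (* 2 5))
Prefix: + 8 * 2 5


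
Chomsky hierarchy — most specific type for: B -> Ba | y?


Left-linear: every RHS is a terminal or one nonterminal followed by a terminal
Classification: Type 3 (Regular)


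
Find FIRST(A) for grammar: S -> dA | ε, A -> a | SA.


Per alternative of A: FIRST(a) = {a}; FIRST(SA) = {a, d}
FIRST(A) = {a, d}


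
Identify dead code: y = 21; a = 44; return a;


y is assigned but never read
Dead: 'y = 21'


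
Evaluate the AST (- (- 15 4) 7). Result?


Evaluate inner: (- 15 4) = 11
Evaluate root: (- 11 7) = 4
Result: 4


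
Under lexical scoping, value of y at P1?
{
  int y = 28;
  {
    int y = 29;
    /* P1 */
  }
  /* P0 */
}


y declared in the same block as P1
y = 29


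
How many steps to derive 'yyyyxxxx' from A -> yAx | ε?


Derivation: A => yAx => yyAxx => yyyAxxx => yyyyAxxxx => yyyyxxxx
Steps: 5


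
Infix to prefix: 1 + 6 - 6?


left-to-right (same/higher precedence on left): tree is (- (+ 1 6) 6)
Prefix: - + 1 6 6


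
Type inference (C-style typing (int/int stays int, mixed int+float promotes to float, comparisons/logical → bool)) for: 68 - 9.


Operand types: int - int
Rule: mixed int/float promotes to float; int/int stays int
Result type: int


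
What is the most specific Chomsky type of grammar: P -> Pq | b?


Left-linear: every RHS is a terminal or one nonterminal followed by a terminal
Classification: Type 3 (Regular)


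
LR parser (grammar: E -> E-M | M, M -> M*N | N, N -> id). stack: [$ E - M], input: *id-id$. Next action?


'*' can extend M; shift to build M -> M*N
Action: shift


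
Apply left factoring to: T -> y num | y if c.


Common prefix: 'y'
Factored: T -> y T', T' -> num | if c


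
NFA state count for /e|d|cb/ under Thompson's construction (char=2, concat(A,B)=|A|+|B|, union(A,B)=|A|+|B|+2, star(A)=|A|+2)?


Syntax tree has 4 char leaf(s), 2 union(s), 0 star(s)
chars contribute 4×2 = 8; each union adds +2; each star adds +2
Total: 8 + 4 + 0 = 12 states


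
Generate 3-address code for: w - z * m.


Break into single-operator statements:
t1 = z * m
t2 = w - t1


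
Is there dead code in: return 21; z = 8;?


statement follows a return and is unreachable
Dead: 'z = 8'


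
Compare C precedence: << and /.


'/' is multiplicative (level 10); '<<' is shift (level 8)
Higher level binds tighter
'/' has higher precedence than '<<'


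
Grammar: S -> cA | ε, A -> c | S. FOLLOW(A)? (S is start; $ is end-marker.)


$ ∈ FOLLOW(S). For each A -> αBβ: add FIRST(β)\{ε} to FOLLOW(B); if β nullable, add FOLLOW(A).
FOLLOW(A) = {$}


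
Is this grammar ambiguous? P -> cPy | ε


balanced c^n…y^n: each string has a unique parse
Unambiguous


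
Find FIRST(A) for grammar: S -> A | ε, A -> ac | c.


Per alternative of A: FIRST(ac) = {a}; FIRST(c) = {c}
FIRST(A) = {a, c}


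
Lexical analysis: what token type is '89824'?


Pattern: digits only
Type: INTEGER_LITERAL


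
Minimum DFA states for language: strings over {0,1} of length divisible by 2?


Track length mod 2: states 0..1, accept at 0
Minimal DFA: 2 states


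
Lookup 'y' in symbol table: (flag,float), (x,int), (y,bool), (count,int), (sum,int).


Lookup 'y' → type bool


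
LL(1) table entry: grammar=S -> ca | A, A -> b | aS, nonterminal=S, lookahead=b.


For [S, b]: 'b' ∈ FIRST(A)
Entry: S -> A


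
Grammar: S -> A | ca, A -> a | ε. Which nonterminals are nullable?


A nonterminal is nullable iff some alternative derives ε (directly, or every symbol in it is nullable)
Nullable: {A, S}


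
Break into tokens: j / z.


Scan left to right, longest-match per lexeme
Tokens: ID(j), OP(/), ID(z)


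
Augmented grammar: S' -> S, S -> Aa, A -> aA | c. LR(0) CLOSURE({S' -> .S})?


Start: S' -> .S
For each item with dot before a nonterminal B, add B -> .γ for every B-production
Closure: [S' -> .S, S -> .Aa, A -> .aA, A -> .c]


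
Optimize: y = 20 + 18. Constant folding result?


20 + 18 = 38 at compile time
Optimized: y = 38


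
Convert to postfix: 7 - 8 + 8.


Left to right (same or higher precedence on left)
Postfix: 7 8 - 8 +


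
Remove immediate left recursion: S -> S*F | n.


Left-recursive alternatives: S*F; non-recursive: n
Introduce S': S -> nS', S' -> *FS' | ε


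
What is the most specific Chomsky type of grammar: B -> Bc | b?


Left-linear: every RHS is a terminal or one nonterminal followed by a terminal
Classification: Type 3 (Regular)


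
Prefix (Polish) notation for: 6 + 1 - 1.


left-to-right (same/higher precedence on left): tree is (- (+ 6 1) 1)
Prefix: - + 6 1 1


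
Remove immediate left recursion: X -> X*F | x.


Left-recursive alternatives: X*F; non-recursive: x
Introduce X': X -> xX', X' -> *FX' | ε


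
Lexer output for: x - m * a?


Scan left to right, longest-match per lexeme
Tokens: ID(x), OP(-), ID(m), OP(*), ID(a)


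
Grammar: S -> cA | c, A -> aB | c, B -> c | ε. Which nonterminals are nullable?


A nonterminal is nullable iff some alternative derives ε (directly, or every symbol in it is nullable)
Nullable: {B}


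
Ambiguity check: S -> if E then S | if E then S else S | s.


dangling else: 'if E then if E then s else s' parses two ways
Ambiguous


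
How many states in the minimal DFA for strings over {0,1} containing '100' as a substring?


KMP-style automaton: 3 progress states + 1 absorbing accept = 4
Minimal DFA: 4 states


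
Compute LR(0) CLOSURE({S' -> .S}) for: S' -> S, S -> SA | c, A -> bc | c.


Start: S' -> .S
For each item with dot before a nonterminal B, add B -> .γ for every B-production
Closure: [S' -> .S, S -> .SA, S -> .c]


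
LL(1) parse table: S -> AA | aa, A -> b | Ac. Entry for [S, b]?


For [S, b]: 'b' ∈ FIRST(AA)
Entry: S -> AA


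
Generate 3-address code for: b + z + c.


Break into single-operator statements:
t1 = b + z
t2 = t1 + c


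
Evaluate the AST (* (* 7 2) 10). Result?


Evaluate inner: (* 7 2) = 14
Evaluate root: (* 14 10) = 140
Result: 140


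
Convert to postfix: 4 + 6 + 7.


Left to right (same or higher precedence on left)
Postfix: 4 6 + 7 +


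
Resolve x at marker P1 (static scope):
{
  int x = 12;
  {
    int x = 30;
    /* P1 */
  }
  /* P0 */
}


x declared in the same block as P1
x = 30


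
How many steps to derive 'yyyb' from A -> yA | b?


Derivation: A => yA => yyA => yyyA => yyyb
Steps: 4


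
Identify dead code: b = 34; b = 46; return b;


first assignment to b is overwritten before any read
Dead: 'b = 34'


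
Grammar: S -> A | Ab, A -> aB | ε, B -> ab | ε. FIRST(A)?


Per alternative of A: FIRST(aB) = {a}; FIRST(ε) = {ε}
FIRST(A) = {a, ε}


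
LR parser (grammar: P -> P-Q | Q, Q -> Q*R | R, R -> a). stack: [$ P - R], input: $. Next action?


'R' (not preceded by Q*) is the handle for Q -> R
Action: reduce (Q -> R)


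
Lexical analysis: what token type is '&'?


Pattern: operator symbol
Type: OPERATOR


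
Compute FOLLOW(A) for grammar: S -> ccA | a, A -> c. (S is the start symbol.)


$ ∈ FOLLOW(S). For each A -> αBβ: add FIRST(β)\{ε} to FOLLOW(B); if β nullable, add FOLLOW(A).
FOLLOW(A) = {$}


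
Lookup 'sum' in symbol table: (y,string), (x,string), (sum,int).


Lookup 'sum' → type int


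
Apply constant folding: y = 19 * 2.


19 * 2 = 38 at compile time
Optimized: y = 38


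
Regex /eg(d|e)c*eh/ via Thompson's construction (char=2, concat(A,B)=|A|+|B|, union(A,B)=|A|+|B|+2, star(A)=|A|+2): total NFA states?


Syntax tree has 7 char leaf(s), 1 union(s), 1 star(s)
chars contribute 7×2 = 14; each union adds +2; each star adds +2
Total: 14 + 2 + 2 = 18 states


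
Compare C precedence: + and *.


'*' is multiplicative (level 10); '+' is additive (level 9)
Higher level binds tighter
'*' has higher precedence than '+'


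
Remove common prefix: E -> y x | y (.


Common prefix: 'y'
Factored: E -> y E', E' -> x | (


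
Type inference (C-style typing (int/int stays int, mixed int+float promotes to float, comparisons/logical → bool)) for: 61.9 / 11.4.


Operand types: float / float
Rule: mixed int/float promotes to float; int/int stays int
Result type: float


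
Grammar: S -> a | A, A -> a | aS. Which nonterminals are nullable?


A nonterminal is nullable iff some alternative derives ε (directly, or every symbol in it is nullable)
Nullable: {}


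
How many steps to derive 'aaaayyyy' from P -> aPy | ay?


Derivation: P => aPy => aaPyy => aaaPyyy => aaaayyyy
Steps: 4


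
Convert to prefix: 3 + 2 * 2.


'*' binds tighter: tree is (+ 3 (* 2 2))
Prefix: + 3 * 2 2


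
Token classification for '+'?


Pattern: operator symbol
Type: OPERATOR


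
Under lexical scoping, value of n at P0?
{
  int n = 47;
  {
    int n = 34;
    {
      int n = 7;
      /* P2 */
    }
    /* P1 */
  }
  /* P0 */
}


n declared in the same block as P0
n = 47


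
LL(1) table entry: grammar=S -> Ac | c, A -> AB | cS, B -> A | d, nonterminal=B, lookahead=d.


For [B, d]: 'd' ∈ FIRST(d)
Entry: B -> d


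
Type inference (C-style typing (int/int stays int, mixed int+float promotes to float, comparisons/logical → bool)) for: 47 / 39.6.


Operand types: int / float
Rule: mixed int/float promotes to float; int/int stays int
Result type: float


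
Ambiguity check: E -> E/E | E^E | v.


'v/v^v' has two parse trees (no precedence encoded between / and ^)
Ambiguous


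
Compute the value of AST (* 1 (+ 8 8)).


Evaluate inner: (+ 8 8) = 16
Evaluate root: (* 1 16) = 16
Result: 16


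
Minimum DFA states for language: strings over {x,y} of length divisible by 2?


Track length mod 2: states 0..1, accept at 0
Minimal DFA: 2 states


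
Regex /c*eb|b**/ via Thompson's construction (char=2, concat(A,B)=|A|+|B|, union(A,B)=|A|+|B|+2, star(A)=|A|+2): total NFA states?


Syntax tree has 4 char leaf(s), 1 union(s), 3 star(s)
chars contribute 4×2 = 8; each union adds +2; each star adds +2
Total: 8 + 2 + 6 = 16 states


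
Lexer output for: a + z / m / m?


Scan left to right, longest-match per lexeme
Tokens: ID(a), OP(+), ID(z), OP(/), ID(m), OP(/), ID(m)


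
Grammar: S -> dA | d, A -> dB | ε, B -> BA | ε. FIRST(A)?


Per alternative of A: FIRST(dB) = {d}; FIRST(ε) = {ε}
FIRST(A) = {d, ε}


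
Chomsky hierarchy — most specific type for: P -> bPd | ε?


Single nonterminal LHS, but b^n d^n is not regular
Classification: Type 2 (Context-Free)


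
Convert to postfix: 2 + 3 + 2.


Left to right (same or higher precedence on left)
Postfix: 2 3 + 2 +


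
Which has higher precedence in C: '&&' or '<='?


'<=' is relational (level 7); '&&' is logical AND (level 2)
Higher level binds tighter
'<=' has higher precedence than '&&'


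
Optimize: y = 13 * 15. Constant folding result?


13 * 15 = 195 at compile time
Optimized: y = 195


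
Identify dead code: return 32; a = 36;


statement follows a return and is unreachable
Dead: 'a = 36'


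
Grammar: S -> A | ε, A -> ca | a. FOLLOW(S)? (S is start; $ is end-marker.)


$ ∈ FOLLOW(S). For each A -> αBβ: add FIRST(β)\{ε} to FOLLOW(B); if β nullable, add FOLLOW(A).
FOLLOW(S) = {$}


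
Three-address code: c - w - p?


Break into single-operator statements:
t1 = c - w
t2 = t1 - p


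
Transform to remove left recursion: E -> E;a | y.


Left-recursive alternatives: E;a; non-recursive: y
Introduce E': E -> yE', E' -> ;aE' | ε


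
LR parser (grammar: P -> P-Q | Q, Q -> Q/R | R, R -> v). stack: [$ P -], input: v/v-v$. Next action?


no handle ('P-' is not any RHS); shift 'v'
Action: shift


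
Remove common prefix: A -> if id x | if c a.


Common prefix: 'if'
Factored: A -> if A', A' -> id x | c a


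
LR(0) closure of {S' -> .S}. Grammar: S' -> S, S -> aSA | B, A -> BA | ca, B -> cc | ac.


Start: S' -> .S
For each item with dot before a nonterminal B, add B -> .γ for every B-production
Closure: [S' -> .S, S -> .aSA, S -> .B, B -> .cc, B -> .ac]


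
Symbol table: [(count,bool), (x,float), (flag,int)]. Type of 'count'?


Lookup 'count' → type bool


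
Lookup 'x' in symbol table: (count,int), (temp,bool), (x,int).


Lookup 'x' → type int


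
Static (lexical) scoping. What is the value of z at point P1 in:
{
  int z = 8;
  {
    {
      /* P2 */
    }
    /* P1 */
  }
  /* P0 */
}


P1's block does not declare z; resolves to the enclosing declaration at depth 0
z = 8


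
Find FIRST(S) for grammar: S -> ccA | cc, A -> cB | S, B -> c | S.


Per alternative of S: FIRST(ccA) = {c}; FIRST(cc) = {c}
FIRST(S) = {c}


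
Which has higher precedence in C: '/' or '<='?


'/' is multiplicative (level 10); '<=' is relational (level 7)
Higher level binds tighter
'/' has higher precedence than '<='


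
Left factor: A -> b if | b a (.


Common prefix: 'b'
Factored: A -> b A', A' -> if | a (


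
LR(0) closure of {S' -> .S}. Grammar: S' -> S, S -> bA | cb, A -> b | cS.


Start: S' -> .S
For each item with dot before a nonterminal B, add B -> .γ for every B-production
Closure: [S' -> .S, S -> .bA, S -> .cb]


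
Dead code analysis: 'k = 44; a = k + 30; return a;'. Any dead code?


k is read by a's definition; a is returned
No dead code


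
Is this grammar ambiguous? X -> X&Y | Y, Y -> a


precedence layered via separate nonterminal Y: deterministic
Unambiguous


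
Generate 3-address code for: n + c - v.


Break into single-operator statements:
t1 = n + c
t2 = t1 - v


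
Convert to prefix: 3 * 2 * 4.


left-to-right (same/higher precedence on left): tree is (* (* 3 2) 4)
Prefix: * * 3 2 4


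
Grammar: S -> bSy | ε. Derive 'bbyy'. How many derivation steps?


Derivation: S => bSy => bbSyy => bbyy
Steps: 3


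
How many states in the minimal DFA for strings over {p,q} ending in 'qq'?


Track the longest suffix of input matching a prefix of 'qq': 3 classes (prefixes of length 0..2)
Minimal DFA: 3 states


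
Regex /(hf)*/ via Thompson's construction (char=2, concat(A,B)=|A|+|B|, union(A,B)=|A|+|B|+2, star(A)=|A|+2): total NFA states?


Syntax tree has 2 char leaf(s), 0 union(s), 1 star(s)
chars contribute 2×2 = 4; each union adds +2; each star adds +2
Total: 4 + 0 + 2 = 6 states


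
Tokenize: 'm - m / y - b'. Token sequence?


Scan left to right, longest-match per lexeme
Tokens: ID(m), OP(-), ID(m), OP(/), ID(y), OP(-), ID(b)


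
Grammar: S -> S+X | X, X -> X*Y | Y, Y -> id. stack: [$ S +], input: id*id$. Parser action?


no handle ('S+' is not any RHS); shift 'id'
Action: shift


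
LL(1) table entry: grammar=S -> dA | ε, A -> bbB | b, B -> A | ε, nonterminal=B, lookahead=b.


For [B, b]: 'b' ∈ FIRST(A)
Entry: B -> A


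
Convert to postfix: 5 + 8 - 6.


Left to right (same or higher precedence on left)
Postfix: 5 8 + 6 -


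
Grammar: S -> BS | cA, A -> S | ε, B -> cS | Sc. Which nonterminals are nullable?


A nonterminal is nullable iff some alternative derives ε (directly, or every symbol in it is nullable)
Nullable: {A}


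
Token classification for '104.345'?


Pattern: digits with a decimal point
Type: FLOAT_LITERAL


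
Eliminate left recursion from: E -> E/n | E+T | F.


Left-recursive alternatives: E/n, E+T; non-recursive: F
Introduce E': E -> FE', E' -> /nE' | +TE' | ε


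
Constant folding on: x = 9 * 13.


9 * 13 = 117 at compile time
Optimized: x = 117


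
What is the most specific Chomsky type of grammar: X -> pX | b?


Right-linear: every RHS is a terminal or a terminal followed by one nonterminal
Classification: Type 3 (Regular)


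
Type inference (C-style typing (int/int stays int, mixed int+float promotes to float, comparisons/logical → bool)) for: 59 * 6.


Operand types: int * int
Rule: mixed int/float promotes to float; int/int stays int
Result type: int


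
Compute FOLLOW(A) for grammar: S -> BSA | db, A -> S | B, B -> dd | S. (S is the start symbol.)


$ ∈ FOLLOW(S). For each A -> αBβ: add FIRST(β)\{ε} to FOLLOW(B); if β nullable, add FOLLOW(A).
FOLLOW(A) = {$, d}


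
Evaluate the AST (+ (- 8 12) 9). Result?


Evaluate inner: (- 8 12) = -4
Evaluate root: (+ -4 9) = 5
Result: 5


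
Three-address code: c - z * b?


Break into single-operator statements:
t1 = z * b
t2 = c - t1


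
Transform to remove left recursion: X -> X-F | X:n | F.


Left-recursive alternatives: X-F, X:n; non-recursive: F
Introduce X': X -> FX', X' -> -FX' | :nX' | ε


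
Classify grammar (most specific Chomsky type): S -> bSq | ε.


Single nonterminal LHS, but b^n q^n is not regular
Classification: Type 2 (Context-Free)


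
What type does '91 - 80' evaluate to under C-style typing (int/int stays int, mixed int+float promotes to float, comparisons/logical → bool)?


Operand types: int - int
Rule: mixed int/float promotes to float; int/int stays int
Result type: int


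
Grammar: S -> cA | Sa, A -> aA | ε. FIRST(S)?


Per alternative of S: FIRST(cA) = {c}; FIRST(Sa) = {c}
FIRST(S) = {c}


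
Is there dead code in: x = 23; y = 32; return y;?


x is assigned but never read
Dead: 'x = 23'


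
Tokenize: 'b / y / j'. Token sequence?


Scan left to right, longest-match per lexeme
Tokens: ID(b), OP(/), ID(y), OP(/), ID(j)


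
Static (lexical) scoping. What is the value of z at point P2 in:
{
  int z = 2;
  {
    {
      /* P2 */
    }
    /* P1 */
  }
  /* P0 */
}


P2's block does not declare z; resolves to the enclosing declaration at depth 0
z = 2


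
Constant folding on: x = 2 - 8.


2 - 8 = -6 at compile time
Optimized: x = -6


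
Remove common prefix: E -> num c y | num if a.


Common prefix: 'num'
Factored: E -> num E', E' -> c y | if a


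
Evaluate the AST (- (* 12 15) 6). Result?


Evaluate inner: (* 12 15) = 180
Evaluate root: (- 180 6) = 174
Result: 174


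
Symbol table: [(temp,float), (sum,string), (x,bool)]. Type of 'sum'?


Lookup 'sum' → type string


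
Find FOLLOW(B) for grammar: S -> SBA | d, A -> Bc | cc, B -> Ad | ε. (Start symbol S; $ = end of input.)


$ ∈ FOLLOW(S). For each A -> αBβ: add FIRST(β)\{ε} to FOLLOW(B); if β nullable, add FOLLOW(A).
FOLLOW(B) = {c}


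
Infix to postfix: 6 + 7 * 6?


* has higher precedence, evaluate 7*6 first
Postfix: 6 7 6 * +


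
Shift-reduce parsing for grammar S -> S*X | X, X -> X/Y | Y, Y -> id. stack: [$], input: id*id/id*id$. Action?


no handle on stack; shift 'id'
Action: shift


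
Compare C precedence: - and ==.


'-' is additive (level 9); '==' is equality (level 6)
Higher level binds tighter
'-' has higher precedence than '=='


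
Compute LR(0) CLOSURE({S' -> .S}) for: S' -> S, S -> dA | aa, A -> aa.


Start: S' -> .S
For each item with dot before a nonterminal B, add B -> .γ for every B-production
Closure: [S' -> .S, S -> .dA, S -> .aa]


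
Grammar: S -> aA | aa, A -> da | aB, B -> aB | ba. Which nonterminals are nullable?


A nonterminal is nullable iff some alternative derives ε (directly, or every symbol in it is nullable)
Nullable: {}


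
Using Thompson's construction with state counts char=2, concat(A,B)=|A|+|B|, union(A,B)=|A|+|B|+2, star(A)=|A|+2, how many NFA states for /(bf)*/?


Syntax tree has 2 char leaf(s), 0 union(s), 1 star(s)
chars contribute 2×2 = 4; each union adds +2; each star adds +2
Total: 4 + 0 + 2 = 6 states


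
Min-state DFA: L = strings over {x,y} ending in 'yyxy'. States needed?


Track the longest suffix of input matching a prefix of 'yyxy': 5 classes (prefixes of length 0..4)
Minimal DFA: 5 states


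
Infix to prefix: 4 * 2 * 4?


left-to-right (same/higher precedence on left): tree is (* (* 4 2) 4)
Prefix: * * 4 2 4


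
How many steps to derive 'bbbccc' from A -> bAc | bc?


Derivation: A => bAc => bbAcc => bbbccc
Steps: 3


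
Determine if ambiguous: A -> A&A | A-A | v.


'v&v-v' has two parse trees (no precedence encoded between & and -)
Ambiguous


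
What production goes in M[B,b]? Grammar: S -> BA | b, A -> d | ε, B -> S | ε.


For [B, b]: 'b' ∈ FIRST(S)
Entry: B -> S


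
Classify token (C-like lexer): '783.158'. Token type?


Pattern: digits with a decimal point
Type: FLOAT_LITERAL


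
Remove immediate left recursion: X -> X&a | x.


Left-recursive alternatives: X&a; non-recursive: x
Introduce X': X -> xX', X' -> &aX' | ε


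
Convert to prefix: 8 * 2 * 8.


left-to-right (same/higher precedence on left): tree is (* (* 8 2) 8)
Prefix: * * 8 2 8


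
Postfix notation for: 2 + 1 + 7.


Left to right (same or higher precedence on left)
Postfix: 2 1 + 7 +


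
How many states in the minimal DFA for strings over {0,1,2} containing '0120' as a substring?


KMP-style automaton: 4 progress states + 1 absorbing accept = 5
Minimal DFA: 5 states


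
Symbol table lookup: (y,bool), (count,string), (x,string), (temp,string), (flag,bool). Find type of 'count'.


Lookup 'count' → type string


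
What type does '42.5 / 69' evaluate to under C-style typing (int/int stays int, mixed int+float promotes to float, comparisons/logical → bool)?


Operand types: float / int
Rule: mixed int/float promotes to float; int/int stays int
Result type: float


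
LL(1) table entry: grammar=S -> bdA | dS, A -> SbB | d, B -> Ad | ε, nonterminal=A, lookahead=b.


For [A, b]: 'b' ∈ FIRST(SbB)
Entry: A -> SbB


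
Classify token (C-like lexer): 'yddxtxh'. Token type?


Pattern: letter/underscore followed by alphanumerics, not a keyword
Type: IDENTIFIER


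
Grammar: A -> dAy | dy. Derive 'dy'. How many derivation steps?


Derivation: A => dy
Steps: 1


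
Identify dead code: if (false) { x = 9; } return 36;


condition is constant false, so the whole block is unreachable
Dead: 'if (false) { x = 9; }'


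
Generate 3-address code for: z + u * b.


Break into single-operator statements:
t1 = u * b
t2 = z + t1


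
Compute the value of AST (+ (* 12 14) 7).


Evaluate inner: (* 12 14) = 168
Evaluate root: (+ 168 7) = 175
Result: 175


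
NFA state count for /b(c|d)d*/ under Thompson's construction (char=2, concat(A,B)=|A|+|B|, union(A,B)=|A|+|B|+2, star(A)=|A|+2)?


Syntax tree has 4 char leaf(s), 1 union(s), 1 star(s)
chars contribute 4×2 = 8; each union adds +2; each star adds +2
Total: 8 + 2 + 2 = 12 states


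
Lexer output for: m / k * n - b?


Scan left to right, longest-match per lexeme
Tokens: ID(m), OP(/), ID(k), OP(*), ID(n), OP(-), ID(b)


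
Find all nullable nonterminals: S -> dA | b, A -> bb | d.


A nonterminal is nullable iff some alternative derives ε (directly, or every symbol in it is nullable)
Nullable: {}


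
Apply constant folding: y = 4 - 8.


4 - 8 = -4 at compile time
Optimized: y = -4


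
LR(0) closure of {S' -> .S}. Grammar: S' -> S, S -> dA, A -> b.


Start: S' -> .S
For each item with dot before a nonterminal B, add B -> .γ for every B-production
Closure: [S' -> .S, S -> .dA]


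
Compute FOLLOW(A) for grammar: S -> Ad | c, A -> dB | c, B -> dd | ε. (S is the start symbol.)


$ ∈ FOLLOW(S). For each A -> αBβ: add FIRST(β)\{ε} to FOLLOW(B); if β nullable, add FOLLOW(A).
FOLLOW(A) = {d}


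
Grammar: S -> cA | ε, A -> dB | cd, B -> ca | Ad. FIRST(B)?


Per alternative of B: FIRST(ca) = {c}; FIRST(Ad) = {c, d}
FIRST(B) = {c, d}


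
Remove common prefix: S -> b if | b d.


Common prefix: 'b'
Factored: S -> b S', S' -> if | d


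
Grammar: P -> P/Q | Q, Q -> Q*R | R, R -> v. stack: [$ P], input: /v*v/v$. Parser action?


shift '/' to continue P -> P/Q
Action: shift


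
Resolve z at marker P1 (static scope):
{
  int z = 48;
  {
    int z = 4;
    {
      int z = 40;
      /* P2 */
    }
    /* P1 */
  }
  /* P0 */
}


z declared in the same block as P1
z = 4


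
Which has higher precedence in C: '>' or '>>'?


'>>' is shift (level 8); '>' is relational (level 7)
Higher level binds tighter
'>>' has higher precedence than '>'


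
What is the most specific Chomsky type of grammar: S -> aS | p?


Right-linear: every RHS is a terminal or a terminal followed by one nonterminal
Classification: Type 3 (Regular)


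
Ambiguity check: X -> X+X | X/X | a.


'a+a/a' has two parse trees (no precedence encoded between + and /)
Ambiguous


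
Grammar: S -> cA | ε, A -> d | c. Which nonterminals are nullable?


A nonterminal is nullable iff some alternative derives ε (directly, or every symbol in it is nullable)
Nullable: {S}


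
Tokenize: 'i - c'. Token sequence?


Scan left to right, longest-match per lexeme
Tokens: ID(i), OP(-), ID(c)


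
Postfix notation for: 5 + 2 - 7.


Left to right (same or higher precedence on left)
Postfix: 5 2 + 7 -


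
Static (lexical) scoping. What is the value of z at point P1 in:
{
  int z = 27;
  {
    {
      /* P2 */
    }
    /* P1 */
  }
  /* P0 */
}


P1's block does not declare z; resolves to the enclosing declaration at depth 0
z = 27


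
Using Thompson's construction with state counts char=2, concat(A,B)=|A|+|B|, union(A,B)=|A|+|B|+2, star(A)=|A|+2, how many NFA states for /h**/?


Syntax tree has 1 char leaf(s), 0 union(s), 2 star(s)
chars contribute 1×2 = 2; each union adds +2; each star adds +2
Total: 2 + 0 + 4 = 6 states


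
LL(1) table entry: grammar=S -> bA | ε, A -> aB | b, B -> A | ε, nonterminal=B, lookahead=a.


For [B, a]: 'a' ∈ FIRST(A)
Entry: B -> A


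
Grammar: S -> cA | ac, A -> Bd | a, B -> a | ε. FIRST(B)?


Per alternative of B: FIRST(a) = {a}; FIRST(ε) = {ε}
FIRST(B) = {a, ε}


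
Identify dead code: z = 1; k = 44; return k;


z is assigned but never read
Dead: 'z = 1'


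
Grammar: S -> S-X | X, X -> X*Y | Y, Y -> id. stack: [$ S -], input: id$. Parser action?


no handle ('S-' is not any RHS); shift 'id'
Action: shift


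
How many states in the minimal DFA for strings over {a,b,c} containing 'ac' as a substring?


KMP-style automaton: 2 progress states + 1 absorbing accept = 3
Minimal DFA: 3 states


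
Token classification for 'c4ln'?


Pattern: letter/underscore followed by alphanumerics, not a keyword
Type: IDENTIFIER


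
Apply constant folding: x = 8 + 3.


8 + 3 = 11 at compile time
Optimized: x = 11


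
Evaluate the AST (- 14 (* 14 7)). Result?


Evaluate inner: (* 14 7) = 98
Evaluate root: (- 14 98) = -84
Result: -84


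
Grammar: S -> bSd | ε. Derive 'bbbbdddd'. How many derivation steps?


Derivation: S => bSd => bbSdd => bbbSddd => bbbbSdddd => bbbbdddd
Steps: 5


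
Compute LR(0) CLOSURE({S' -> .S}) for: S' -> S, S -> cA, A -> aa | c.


Start: S' -> .S
For each item with dot before a nonterminal B, add B -> .γ for every B-production
Closure: [S' -> .S, S -> .cA]


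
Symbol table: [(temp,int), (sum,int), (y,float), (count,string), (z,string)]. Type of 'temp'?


Lookup 'temp' → type int


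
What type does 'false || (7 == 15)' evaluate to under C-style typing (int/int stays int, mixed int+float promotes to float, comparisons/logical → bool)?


Operand types: bool || bool
Rule: logical operators take bool operands and yield bool
Result type: bool


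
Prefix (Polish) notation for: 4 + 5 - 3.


left-to-right (same/higher precedence on left): tree is (- (+ 4 5) 3)
Prefix: - + 4 5 3


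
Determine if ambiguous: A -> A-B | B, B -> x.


precedence layered via separate nonterminal B: deterministic
Unambiguous


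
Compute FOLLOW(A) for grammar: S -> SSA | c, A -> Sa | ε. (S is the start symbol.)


$ ∈ FOLLOW(S). For each A -> αBβ: add FIRST(β)\{ε} to FOLLOW(B); if β nullable, add FOLLOW(A).
FOLLOW(A) = {$, a, c}


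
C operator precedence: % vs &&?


'%' is multiplicative (level 10); '&&' is logical AND (level 2)
Higher level binds tighter
'%' has higher precedence than '&&'


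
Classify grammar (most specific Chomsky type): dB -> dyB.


LHS has context (more than one symbol) and |LHS| ≤ |RHS|
Classification: Type 1 (Context-Sensitive)


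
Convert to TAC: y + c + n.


Break into single-operator statements:
t1 = y + c
t2 = t1 + n


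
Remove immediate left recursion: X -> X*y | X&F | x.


Left-recursive alternatives: X*y, X&F; non-recursive: x
Introduce X': X -> xX', X' -> *yX' | &FX' | ε


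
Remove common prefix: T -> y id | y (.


Common prefix: 'y'
Factored: T -> y T', T' -> id | (


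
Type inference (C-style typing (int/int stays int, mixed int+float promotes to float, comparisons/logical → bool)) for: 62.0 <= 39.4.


Operand types: float <= float
Rule: comparison yields bool
Result type: bool


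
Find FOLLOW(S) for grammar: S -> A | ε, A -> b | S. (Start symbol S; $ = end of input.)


$ ∈ FOLLOW(S). For each A -> αBβ: add FIRST(β)\{ε} to FOLLOW(B); if β nullable, add FOLLOW(A).
FOLLOW(S) = {$}


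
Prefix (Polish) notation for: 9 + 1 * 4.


'*' binds tighter: tree is (+ 9 (* 1 4))
Prefix: + 9 * 1 4


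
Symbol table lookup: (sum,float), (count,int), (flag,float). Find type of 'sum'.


Lookup 'sum' → type float


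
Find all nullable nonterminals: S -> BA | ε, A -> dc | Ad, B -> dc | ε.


A nonterminal is nullable iff some alternative derives ε (directly, or every symbol in it is nullable)
Nullable: {B, S}


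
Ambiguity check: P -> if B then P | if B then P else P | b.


dangling else: 'if B then if B then b else b' parses two ways
Ambiguous


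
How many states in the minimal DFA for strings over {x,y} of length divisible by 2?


Track length mod 2: states 0..1, accept at 0
Minimal DFA: 2 states


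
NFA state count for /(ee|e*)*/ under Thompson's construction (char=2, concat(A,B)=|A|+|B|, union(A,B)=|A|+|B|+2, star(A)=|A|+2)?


Syntax tree has 3 char leaf(s), 1 union(s), 2 star(s)
chars contribute 3×2 = 6; each union adds +2; each star adds +2
Total: 6 + 2 + 4 = 12 states


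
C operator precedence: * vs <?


'*' is multiplicative (level 10); '<' is relational (level 7)
Higher level binds tighter
'*' has higher precedence than '<'


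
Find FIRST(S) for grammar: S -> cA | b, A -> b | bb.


Per alternative of S: FIRST(cA) = {c}; FIRST(b) = {b}
FIRST(S) = {b, c}


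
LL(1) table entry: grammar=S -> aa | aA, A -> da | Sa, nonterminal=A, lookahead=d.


For [A, d]: 'd' ∈ FIRST(da)
Entry: A -> da


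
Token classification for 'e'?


Pattern: letter/underscore followed by alphanumerics, not a keyword
Type: IDENTIFIER


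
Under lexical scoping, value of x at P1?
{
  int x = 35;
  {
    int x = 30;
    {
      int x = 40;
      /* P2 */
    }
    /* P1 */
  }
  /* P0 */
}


x declared in the same block as P1
x = 30


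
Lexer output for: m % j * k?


Scan left to right, longest-match per lexeme
Tokens: ID(m), OP(%), ID(j), OP(*), ID(k)


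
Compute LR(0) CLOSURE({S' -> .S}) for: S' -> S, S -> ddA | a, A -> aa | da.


Start: S' -> .S
For each item with dot before a nonterminal B, add B -> .γ for every B-production
Closure: [S' -> .S, S -> .ddA, S -> .a]
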